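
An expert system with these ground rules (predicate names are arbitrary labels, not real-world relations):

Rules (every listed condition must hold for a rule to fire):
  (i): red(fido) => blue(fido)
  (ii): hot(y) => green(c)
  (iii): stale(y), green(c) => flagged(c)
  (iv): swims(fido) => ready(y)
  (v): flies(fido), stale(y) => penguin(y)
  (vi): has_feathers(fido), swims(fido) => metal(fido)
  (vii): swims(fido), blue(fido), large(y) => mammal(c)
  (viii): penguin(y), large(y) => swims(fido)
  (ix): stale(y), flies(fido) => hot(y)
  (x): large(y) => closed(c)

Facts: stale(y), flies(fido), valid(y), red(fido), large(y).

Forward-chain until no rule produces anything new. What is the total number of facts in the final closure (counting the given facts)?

14

Round 1: (i) [red(fido) => blue(fido)]; (v) [flies(fido), stale(y) => penguin(y)]; (ix) [stale(y), flies(fido) => hot(y)]; (x) [large(y) => closed(c)]. Adds blue(fido), penguin(y), hot(y), closed(c).
Round 2: (ii) [hot(y) => green(c)]; (viii) [penguin(y), large(y) => swims(fido)]. Adds green(c), swims(fido).
Round 3: (iii) [stale(y), green(c) => flagged(c)]; (iv) [swims(fido) => ready(y)]; (vii) [swims(fido), blue(fido), large(y) => mammal(c)]. Adds flagged(c), ready(y), mammal(c).
Closure: {blue(fido), closed(c), flagged(c), flies(fido), green(c), hot(y), large(y), mammal(c), penguin(y), ready(y), red(fido), stale(y), swims(fido), valid(y)} — 14 facts.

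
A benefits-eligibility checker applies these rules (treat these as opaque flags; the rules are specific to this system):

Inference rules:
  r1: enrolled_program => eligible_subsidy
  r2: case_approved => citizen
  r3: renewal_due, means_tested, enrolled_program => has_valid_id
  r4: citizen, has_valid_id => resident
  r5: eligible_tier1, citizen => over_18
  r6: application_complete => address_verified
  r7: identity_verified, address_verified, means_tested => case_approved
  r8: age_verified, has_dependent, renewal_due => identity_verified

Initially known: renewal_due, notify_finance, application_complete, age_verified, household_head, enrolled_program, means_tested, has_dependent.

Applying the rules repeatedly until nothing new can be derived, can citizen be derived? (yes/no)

Round 1: r1 [enrolled_program => eligible_subsidy]; r3 [renewal_due, means_tested, enrolled_program => has_valid_id]; r6 [application_complete => address_verified]; r8 [age_verified, has_dependent, renewal_due => identity_verified]. Adds eligible_subsidy, has_valid_id, address_verified, identity_verified.
Round 2: r7 [identity_verified, address_verified, means_tested => case_approved]. Adds case_approved.
Round 3: r2 [case_approved => citizen]. Adds citizen.
Round 4: r4 [citizen, has_valid_id => resident]. Adds resident.
citizen appears in round 3, so it is derivable.

yes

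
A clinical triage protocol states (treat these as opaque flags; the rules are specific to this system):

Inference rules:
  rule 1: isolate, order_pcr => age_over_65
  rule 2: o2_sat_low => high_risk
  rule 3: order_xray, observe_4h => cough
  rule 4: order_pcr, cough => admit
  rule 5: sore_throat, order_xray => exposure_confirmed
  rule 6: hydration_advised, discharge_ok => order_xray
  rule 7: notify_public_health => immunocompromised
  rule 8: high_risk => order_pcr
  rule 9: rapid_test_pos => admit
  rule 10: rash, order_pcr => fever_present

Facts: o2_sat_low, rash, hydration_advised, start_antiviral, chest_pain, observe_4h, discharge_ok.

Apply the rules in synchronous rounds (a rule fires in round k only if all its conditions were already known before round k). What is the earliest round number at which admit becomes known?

3

Round 1: rule 2 [o2_sat_low => high_risk]; rule 6 [hydration_advised, discharge_ok => order_xray]. Adds high_risk, order_xray.
Round 2: rule 3 [order_xray, observe_4h => cough]; rule 8 [high_risk => order_pcr]. Adds cough, order_pcr.
Round 3: rule 4 [order_pcr, cough => admit]; rule 10 [rash, order_pcr => fever_present]. Adds admit, fever_present.
admit first appears in round 3.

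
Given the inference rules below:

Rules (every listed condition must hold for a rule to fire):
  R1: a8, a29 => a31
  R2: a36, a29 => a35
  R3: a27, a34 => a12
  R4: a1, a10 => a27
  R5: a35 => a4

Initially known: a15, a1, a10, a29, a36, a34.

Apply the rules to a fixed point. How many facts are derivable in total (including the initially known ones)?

Round 1 — R2, R4, derive a35, a27.
Round 2 — R3, R5, derive a12, a4.
Closure: {a1, a10, a12, a15, a27, a29, a34, a35, a36, a4} — 10 facts.

10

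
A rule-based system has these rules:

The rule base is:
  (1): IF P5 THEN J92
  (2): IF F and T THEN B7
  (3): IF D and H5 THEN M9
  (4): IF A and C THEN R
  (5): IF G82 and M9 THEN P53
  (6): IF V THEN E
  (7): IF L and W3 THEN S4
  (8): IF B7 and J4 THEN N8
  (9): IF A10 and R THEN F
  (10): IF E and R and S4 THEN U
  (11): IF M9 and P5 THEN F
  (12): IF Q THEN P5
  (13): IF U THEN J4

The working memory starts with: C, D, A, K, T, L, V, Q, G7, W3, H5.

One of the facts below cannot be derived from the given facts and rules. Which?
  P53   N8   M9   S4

Round 1: (3) [IF D and H5 THEN M9]; (4) [IF A and C THEN R]; (6) [IF V THEN E]; (7) [IF L and W3 THEN S4]; (12) [IF Q THEN P5]. Adds M9, R, E, S4, P5.
Round 2: (1) [IF P5 THEN J92]; (10) [IF E and R and S4 THEN U]; (11) [IF M9 and P5 THEN F]. Adds J92, U, F.
Round 3: (2) [IF F and T THEN B7]; (13) [IF U THEN J4]. Adds B7, J4.
Round 4: (8) [IF B7 and J4 THEN N8]. Adds N8.
Derived: N8 (round 4), M9 (round 1), S4 (round 1). P53 never appears in any round.

P53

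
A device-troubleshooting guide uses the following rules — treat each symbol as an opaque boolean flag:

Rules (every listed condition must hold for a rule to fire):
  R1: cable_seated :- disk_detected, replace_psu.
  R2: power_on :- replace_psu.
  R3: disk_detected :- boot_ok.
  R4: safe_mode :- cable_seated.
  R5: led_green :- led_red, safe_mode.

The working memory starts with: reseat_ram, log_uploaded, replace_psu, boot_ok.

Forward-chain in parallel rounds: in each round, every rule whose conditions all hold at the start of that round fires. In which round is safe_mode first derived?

[1] R2 [power_on :- replace_psu.]; R3 [disk_detected :- boot_ok.]. ⇒ new: power_on, disk_detected.
[2] R1 [cable_seated :- disk_detected, replace_psu.]. ⇒ new: cable_seated.
[3] R4 [safe_mode :- cable_seated.]. ⇒ new: safe_mode.
safe_mode first appears in round 3.

3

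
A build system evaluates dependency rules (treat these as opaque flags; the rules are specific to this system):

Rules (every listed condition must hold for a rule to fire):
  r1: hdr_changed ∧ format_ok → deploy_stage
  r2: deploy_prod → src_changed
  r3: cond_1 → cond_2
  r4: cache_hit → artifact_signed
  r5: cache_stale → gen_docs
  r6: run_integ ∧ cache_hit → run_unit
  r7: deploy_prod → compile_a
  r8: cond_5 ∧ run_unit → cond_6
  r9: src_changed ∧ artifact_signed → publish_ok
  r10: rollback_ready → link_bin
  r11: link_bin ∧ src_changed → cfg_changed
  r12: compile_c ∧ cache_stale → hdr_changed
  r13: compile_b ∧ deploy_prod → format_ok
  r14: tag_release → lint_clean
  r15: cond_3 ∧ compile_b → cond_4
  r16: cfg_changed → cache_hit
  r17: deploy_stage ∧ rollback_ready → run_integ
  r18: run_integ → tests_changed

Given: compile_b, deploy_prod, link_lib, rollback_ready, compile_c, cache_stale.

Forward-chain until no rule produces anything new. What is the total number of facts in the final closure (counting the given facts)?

Round 1: r2 [deploy_prod → src_changed]; r5 [cache_stale → gen_docs]; r7 [deploy_prod → compile_a]; r10 [rollback_ready → link_bin]; r12 [compile_c ∧ cache_stale → hdr_changed]; r13 [compile_b ∧ deploy_prod → format_ok]. New: src_changed, gen_docs, compile_a, link_bin, hdr_changed, format_ok.
Round 2: r1 [hdr_changed ∧ format_ok → deploy_stage]; r11 [link_bin ∧ src_changed → cfg_changed]. New: deploy_stage, cfg_changed.
Round 3: r16 [cfg_changed → cache_hit]; r17 [deploy_stage ∧ rollback_ready → run_integ]. New: cache_hit, run_integ.
Round 4: r4 [cache_hit → artifact_signed]; r6 [run_integ ∧ cache_hit → run_unit]; r18 [run_integ → tests_changed]. New: artifact_signed, run_unit, tests_changed.
Round 5: r9 [src_changed ∧ artifact_signed → publish_ok]. New: publish_ok.
Closure: {artifact_signed, cache_hit, cache_stale, cfg_changed, compile_a, compile_b, compile_c, deploy_prod, deploy_stage, format_ok, gen_docs, hdr_changed, link_bin, link_lib, publish_ok, rollback_ready, run_integ, run_unit, src_changed, tests_changed} — 20 facts.

20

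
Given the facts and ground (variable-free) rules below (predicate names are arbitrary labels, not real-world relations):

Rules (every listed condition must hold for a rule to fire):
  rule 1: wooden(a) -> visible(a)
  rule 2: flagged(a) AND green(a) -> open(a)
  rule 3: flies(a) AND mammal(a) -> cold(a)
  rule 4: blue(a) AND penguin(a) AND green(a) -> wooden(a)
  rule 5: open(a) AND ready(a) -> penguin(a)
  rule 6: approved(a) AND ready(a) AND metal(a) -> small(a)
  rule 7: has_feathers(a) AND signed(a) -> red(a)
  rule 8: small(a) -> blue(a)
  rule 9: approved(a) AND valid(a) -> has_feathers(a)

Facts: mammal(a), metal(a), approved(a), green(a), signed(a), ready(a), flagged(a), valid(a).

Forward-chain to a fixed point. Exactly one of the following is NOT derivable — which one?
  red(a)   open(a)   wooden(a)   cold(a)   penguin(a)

Round 1: rule 2 [flagged(a) AND green(a) -> open(a)]; rule 6 [approved(a) AND ready(a) AND metal(a) -> small(a)]; rule 9 [approved(a) AND valid(a) -> has_feathers(a)]. Adds open(a), small(a), has_feathers(a).
Round 2: rule 5 [open(a) AND ready(a) -> penguin(a)]; rule 7 [has_feathers(a) AND signed(a) -> red(a)]; rule 8 [small(a) -> blue(a)]. Adds penguin(a), red(a), blue(a).
Round 3: rule 4 [blue(a) AND penguin(a) AND green(a) -> wooden(a)]. Adds wooden(a).
Round 4: rule 1 [wooden(a) -> visible(a)]. Adds visible(a).
Derived: wooden(a) (round 3), red(a) (round 2), penguin(a) (round 2), open(a) (round 1). cold(a) never appears in any round.

cold(a)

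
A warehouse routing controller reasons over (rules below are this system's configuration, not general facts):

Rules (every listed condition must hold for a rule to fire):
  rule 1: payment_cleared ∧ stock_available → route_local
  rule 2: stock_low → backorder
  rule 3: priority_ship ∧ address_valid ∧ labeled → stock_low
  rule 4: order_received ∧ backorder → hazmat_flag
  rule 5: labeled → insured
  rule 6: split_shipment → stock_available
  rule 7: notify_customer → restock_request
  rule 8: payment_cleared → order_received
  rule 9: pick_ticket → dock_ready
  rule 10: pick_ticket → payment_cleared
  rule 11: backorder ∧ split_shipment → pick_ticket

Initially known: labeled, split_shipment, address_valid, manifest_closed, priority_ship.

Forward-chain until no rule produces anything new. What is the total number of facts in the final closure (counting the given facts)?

15

Round 1 fires rule 3, rule 5, rule 6, giving stock_low, insured, stock_available.
Round 2 fires rule 2, giving backorder.
Round 3 fires rule 11, giving pick_ticket.
Round 4 fires rule 9, rule 10, giving dock_ready, payment_cleared.
Round 5 fires rule 1, rule 8, giving route_local, order_received.
Round 6 fires rule 4, giving hazmat_flag.
Closure: {address_valid, backorder, dock_ready, hazmat_flag, insured, labeled, manifest_closed, order_received, payment_cleared, pick_ticket, priority_ship, route_local, split_shipment, stock_available, stock_low} — 15 facts.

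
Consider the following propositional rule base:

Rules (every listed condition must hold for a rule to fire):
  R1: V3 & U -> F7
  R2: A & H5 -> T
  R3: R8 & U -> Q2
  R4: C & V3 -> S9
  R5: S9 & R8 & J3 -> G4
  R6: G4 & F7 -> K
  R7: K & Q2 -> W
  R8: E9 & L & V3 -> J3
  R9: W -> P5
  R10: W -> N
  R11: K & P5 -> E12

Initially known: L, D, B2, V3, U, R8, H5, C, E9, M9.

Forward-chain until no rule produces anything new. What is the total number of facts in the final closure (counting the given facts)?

20

Round 1 fires R1, R3, R4, R8, giving F7, Q2, S9, J3.
Round 2 fires R5, giving G4.
Round 3 fires R6, giving K.
Round 4 fires R7, giving W.
Round 5 fires R9, R10, giving P5, N.
Round 6 fires R11, giving E12.
Closure: {B2, C, D, E12, E9, F7, G4, H5, J3, K, L, M9, N, P5, Q2, R8, S9, U, V3, W} — 20 facts.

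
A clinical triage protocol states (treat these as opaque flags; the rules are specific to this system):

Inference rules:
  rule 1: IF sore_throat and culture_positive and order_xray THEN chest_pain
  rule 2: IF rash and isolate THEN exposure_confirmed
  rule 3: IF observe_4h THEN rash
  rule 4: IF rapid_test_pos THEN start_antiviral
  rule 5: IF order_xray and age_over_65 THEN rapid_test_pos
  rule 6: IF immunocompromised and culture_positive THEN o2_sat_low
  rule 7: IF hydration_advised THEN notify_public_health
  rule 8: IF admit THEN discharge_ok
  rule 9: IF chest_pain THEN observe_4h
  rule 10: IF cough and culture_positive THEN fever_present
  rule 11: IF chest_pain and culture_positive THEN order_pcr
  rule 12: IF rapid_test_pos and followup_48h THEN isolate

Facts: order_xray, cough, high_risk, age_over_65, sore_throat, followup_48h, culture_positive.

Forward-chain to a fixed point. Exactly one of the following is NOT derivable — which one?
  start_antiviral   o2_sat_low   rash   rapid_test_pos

[1] rule 1 [IF sore_throat and culture_positive and order_xray THEN chest_pain]; rule 5 [IF order_xray and age_over_65 THEN rapid_test_pos]; rule 10 [IF cough and culture_positive THEN fever_present]. ⇒ new: chest_pain, rapid_test_pos, fever_present.
[2] rule 4 [IF rapid_test_pos THEN start_antiviral]; rule 9 [IF chest_pain THEN observe_4h]; rule 11 [IF chest_pain and culture_positive THEN order_pcr]; rule 12 [IF rapid_test_pos and followup_48h THEN isolate]. ⇒ new: start_antiviral, observe_4h, order_pcr, isolate.
[3] rule 3 [IF observe_4h THEN rash]. ⇒ new: rash.
[4] rule 2 [IF rash and isolate THEN exposure_confirmed]. ⇒ new: exposure_confirmed.
Derived: start_antiviral (round 2), rapid_test_pos (round 1), rash (round 3). o2_sat_low never appears in any round.

o2_sat_low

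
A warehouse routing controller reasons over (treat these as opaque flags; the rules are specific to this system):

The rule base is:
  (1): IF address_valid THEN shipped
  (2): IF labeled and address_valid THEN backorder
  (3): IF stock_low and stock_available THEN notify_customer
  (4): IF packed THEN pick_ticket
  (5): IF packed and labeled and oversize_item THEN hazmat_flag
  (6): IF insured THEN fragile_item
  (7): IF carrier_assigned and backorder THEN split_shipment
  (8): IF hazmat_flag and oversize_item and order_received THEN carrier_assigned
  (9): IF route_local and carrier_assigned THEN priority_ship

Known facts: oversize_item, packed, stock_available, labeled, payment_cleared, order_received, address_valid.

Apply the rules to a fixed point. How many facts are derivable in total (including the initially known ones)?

13

Round 1 fires (1), (2), (4), (5), giving shipped, backorder, pick_ticket, hazmat_flag.
Round 2 fires (8), giving carrier_assigned.
Round 3 fires (7), giving split_shipment.
Closure: {address_valid, backorder, carrier_assigned, hazmat_flag, labeled, order_received, oversize_item, packed, payment_cleared, pick_ticket, shipped, split_shipment, stock_available} — 13 facts.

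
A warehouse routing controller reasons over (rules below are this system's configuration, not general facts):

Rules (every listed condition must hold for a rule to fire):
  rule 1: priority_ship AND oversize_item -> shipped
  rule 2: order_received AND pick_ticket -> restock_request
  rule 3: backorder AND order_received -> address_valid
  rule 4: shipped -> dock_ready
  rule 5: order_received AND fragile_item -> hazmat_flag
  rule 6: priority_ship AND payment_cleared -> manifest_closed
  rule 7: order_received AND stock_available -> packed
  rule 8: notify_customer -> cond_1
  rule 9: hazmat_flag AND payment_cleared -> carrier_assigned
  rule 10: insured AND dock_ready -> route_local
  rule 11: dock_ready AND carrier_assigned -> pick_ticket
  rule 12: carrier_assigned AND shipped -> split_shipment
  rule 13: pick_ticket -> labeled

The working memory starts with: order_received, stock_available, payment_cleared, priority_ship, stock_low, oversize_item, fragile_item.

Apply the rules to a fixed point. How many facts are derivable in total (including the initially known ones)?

17

Round 1 fires rule 1, rule 5, rule 6, rule 7, giving shipped, hazmat_flag, manifest_closed, packed.
Round 2 fires rule 4, rule 9, giving dock_ready, carrier_assigned.
Round 3 fires rule 11, rule 12, giving pick_ticket, split_shipment.
Round 4 fires rule 2, rule 13, giving restock_request, labeled.
Closure: {carrier_assigned, dock_ready, fragile_item, hazmat_flag, labeled, manifest_closed, order_received, oversize_item, packed, payment_cleared, pick_ticket, priority_ship, restock_request, shipped, split_shipment, stock_available, stock_low} — 17 facts.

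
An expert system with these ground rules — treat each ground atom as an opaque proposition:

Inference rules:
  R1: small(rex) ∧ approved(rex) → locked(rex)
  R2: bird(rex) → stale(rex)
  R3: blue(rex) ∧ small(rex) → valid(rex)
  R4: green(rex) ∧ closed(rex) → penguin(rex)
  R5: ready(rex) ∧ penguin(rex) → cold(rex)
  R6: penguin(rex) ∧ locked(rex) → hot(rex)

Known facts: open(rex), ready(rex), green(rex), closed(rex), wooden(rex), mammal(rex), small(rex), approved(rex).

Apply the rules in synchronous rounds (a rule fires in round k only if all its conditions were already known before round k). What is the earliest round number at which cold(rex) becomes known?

2

Round 1 — R1, R4, derive locked(rex), penguin(rex).
Round 2 — R5, R6, derive cold(rex), hot(rex).
cold(rex) first appears in round 2.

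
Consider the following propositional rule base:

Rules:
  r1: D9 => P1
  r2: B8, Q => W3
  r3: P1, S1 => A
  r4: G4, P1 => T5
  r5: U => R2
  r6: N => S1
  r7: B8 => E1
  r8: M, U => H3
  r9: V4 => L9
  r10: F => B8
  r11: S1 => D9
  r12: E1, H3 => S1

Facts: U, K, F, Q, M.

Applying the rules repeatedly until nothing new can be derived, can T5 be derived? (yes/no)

no

Round 1 — r5, r8, r10, derive R2, H3, B8.
Round 2 — r2, r7, derive W3, E1.
Round 3 — r12, derive S1.
Round 4 — r11, derive D9.
Round 5 — r1, derive P1.
Round 6 — r3, derive A.
Fixed point reached. T5 is concluded only by r4; r4 needs G4 (never derived).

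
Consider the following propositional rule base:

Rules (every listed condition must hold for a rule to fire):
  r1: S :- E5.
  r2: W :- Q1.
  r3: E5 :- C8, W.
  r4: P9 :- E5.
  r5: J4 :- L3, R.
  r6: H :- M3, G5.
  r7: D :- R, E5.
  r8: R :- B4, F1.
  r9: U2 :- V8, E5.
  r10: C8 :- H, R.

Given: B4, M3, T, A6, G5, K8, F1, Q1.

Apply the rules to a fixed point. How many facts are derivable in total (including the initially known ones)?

Round 1: r2 [W :- Q1.]; r6 [H :- M3, G5.]; r8 [R :- B4, F1.]. New: W, H, R.
Round 2: r10 [C8 :- H, R.]. New: C8.
Round 3: r3 [E5 :- C8, W.]. New: E5.
Round 4: r1 [S :- E5.]; r4 [P9 :- E5.]; r7 [D :- R, E5.]. New: S, P9, D.
Closure: {A6, B4, C8, D, E5, F1, G5, H, K8, M3, P9, Q1, R, S, T, W} — 16 facts.

16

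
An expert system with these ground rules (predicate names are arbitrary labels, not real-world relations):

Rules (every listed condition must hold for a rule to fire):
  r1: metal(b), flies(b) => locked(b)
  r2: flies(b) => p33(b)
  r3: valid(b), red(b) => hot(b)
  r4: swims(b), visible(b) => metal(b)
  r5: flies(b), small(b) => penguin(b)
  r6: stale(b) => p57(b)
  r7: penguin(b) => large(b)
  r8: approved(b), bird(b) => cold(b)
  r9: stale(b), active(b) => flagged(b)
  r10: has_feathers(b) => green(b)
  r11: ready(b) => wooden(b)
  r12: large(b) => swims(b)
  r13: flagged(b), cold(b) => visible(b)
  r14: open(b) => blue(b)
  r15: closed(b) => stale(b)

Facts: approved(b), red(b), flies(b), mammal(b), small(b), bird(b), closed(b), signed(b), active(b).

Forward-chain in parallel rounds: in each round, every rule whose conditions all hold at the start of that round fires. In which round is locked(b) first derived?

Round 1 fires r2, r5, r8, r15, giving p33(b), penguin(b), cold(b), stale(b).
Round 2 fires r6, r7, r9, giving p57(b), large(b), flagged(b).
Round 3 fires r12, r13, giving swims(b), visible(b).
Round 4 fires r4, giving metal(b).
Round 5 fires r1, giving locked(b).
locked(b) first appears in round 5.

5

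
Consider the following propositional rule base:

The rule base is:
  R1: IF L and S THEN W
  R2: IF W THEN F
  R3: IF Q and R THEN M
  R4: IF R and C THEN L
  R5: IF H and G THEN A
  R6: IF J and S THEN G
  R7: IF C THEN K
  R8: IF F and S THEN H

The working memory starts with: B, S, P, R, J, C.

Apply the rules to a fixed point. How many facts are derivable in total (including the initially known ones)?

Round 1: R4 [IF R and C THEN L]; R6 [IF J and S THEN G]; R7 [IF C THEN K]. New: L, G, K.
Round 2: R1 [IF L and S THEN W]. New: W.
Round 3: R2 [IF W THEN F]. New: F.
Round 4: R8 [IF F and S THEN H]. New: H.
Round 5: R5 [IF H and G THEN A]. New: A.
Closure: {A, B, C, F, G, H, J, K, L, P, R, S, W} — 13 facts.

13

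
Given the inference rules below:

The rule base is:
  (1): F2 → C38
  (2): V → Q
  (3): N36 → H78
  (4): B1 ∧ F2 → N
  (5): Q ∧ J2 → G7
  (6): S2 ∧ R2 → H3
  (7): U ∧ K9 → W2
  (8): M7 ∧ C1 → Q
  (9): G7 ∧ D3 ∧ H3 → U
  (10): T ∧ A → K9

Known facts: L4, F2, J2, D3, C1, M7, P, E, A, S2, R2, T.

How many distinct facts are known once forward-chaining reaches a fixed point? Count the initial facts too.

[1] (1) [F2 → C38]; (6) [S2 ∧ R2 → H3]; (8) [M7 ∧ C1 → Q]; (10) [T ∧ A → K9]. ⇒ new: C38, H3, Q, K9.
[2] (5) [Q ∧ J2 → G7]. ⇒ new: G7.
[3] (9) [G7 ∧ D3 ∧ H3 → U]. ⇒ new: U.
[4] (7) [U ∧ K9 → W2]. ⇒ new: W2.
Closure: {A, C1, C38, D3, E, F2, G7, H3, J2, K9, L4, M7, P, Q, R2, S2, T, U, W2} — 19 facts.

19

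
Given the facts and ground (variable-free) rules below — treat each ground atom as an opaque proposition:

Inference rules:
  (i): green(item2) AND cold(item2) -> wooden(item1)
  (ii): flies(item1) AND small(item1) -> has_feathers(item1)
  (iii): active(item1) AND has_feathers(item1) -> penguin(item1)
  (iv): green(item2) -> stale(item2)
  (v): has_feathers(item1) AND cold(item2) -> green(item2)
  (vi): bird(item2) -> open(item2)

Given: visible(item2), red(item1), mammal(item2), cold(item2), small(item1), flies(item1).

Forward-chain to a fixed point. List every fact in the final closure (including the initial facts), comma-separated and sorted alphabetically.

cold(item2), flies(item1), green(item2), has_feathers(item1), mammal(item2), red(item1), small(item1), stale(item2), visible(item2), wooden(item1)

Round 1: (ii) [flies(item1) AND small(item1) -> has_feathers(item1)]. New: has_feathers(item1).
Round 2: (v) [has_feathers(item1) AND cold(item2) -> green(item2)]. New: green(item2).
Round 3: (i) [green(item2) AND cold(item2) -> wooden(item1)]; (iv) [green(item2) -> stale(item2)]. New: wooden(item1), stale(item2).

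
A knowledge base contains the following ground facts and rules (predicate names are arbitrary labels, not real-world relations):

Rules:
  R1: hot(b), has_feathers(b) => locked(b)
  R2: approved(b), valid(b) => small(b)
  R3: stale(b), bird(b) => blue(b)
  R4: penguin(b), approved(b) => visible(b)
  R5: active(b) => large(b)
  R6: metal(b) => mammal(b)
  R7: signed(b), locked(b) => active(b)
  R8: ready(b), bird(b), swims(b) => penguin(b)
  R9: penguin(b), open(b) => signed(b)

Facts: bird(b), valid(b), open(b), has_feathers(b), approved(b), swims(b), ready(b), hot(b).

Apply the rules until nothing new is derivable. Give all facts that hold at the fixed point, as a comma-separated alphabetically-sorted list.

Round 1: R1 [hot(b), has_feathers(b) => locked(b)]; R2 [approved(b), valid(b) => small(b)]; R8 [ready(b), bird(b), swims(b) => penguin(b)]. Adds locked(b), small(b), penguin(b).
Round 2: R4 [penguin(b), approved(b) => visible(b)]; R9 [penguin(b), open(b) => signed(b)]. Adds visible(b), signed(b).
Round 3: R7 [signed(b), locked(b) => active(b)]. Adds active(b).
Round 4: R5 [active(b) => large(b)]. Adds large(b).

active(b), approved(b), bird(b), has_feathers(b), hot(b), large(b), locked(b), open(b), penguin(b), ready(b), signed(b), small(b), swims(b), valid(b), visible(b)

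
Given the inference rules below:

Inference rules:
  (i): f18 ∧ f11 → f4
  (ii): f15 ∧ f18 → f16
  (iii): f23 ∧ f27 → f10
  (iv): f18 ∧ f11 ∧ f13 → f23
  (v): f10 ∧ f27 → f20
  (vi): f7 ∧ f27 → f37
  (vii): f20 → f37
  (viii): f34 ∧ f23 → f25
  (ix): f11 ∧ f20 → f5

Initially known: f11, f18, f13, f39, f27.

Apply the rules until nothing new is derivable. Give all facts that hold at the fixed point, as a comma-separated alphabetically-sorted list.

Round 1 — (i), (iv), derive f4, f23.
Round 2 — (iii), derive f10.
Round 3 — (v), derive f20.
Round 4 — (vii), (ix), derive f37, f5.

f10, f11, f13, f18, f20, f23, f27, f37, f39, f4, f5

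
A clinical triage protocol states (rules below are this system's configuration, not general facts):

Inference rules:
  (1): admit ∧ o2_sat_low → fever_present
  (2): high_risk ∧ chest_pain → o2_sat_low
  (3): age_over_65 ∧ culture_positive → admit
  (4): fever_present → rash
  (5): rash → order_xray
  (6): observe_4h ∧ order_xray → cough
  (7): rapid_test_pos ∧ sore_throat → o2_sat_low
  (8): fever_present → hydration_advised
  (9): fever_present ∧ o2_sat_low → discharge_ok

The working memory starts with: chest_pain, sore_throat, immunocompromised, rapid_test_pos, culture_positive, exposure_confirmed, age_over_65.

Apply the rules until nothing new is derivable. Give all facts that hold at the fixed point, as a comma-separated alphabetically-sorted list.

Round 1: (3) [age_over_65 ∧ culture_positive → admit]; (7) [rapid_test_pos ∧ sore_throat → o2_sat_low]. Adds admit, o2_sat_low.
Round 2: (1) [admit ∧ o2_sat_low → fever_present]. Adds fever_present.
Round 3: (4) [fever_present → rash]; (8) [fever_present → hydration_advised]; (9) [fever_present ∧ o2_sat_low → discharge_ok]. Adds rash, hydration_advised, discharge_ok.
Round 4: (5) [rash → order_xray]. Adds order_xray.

admit, age_over_65, chest_pain, culture_positive, discharge_ok, exposure_confirmed, fever_present, hydration_advised, immunocompromised, o2_sat_low, order_xray, rapid_test_pos, rash, sore_throat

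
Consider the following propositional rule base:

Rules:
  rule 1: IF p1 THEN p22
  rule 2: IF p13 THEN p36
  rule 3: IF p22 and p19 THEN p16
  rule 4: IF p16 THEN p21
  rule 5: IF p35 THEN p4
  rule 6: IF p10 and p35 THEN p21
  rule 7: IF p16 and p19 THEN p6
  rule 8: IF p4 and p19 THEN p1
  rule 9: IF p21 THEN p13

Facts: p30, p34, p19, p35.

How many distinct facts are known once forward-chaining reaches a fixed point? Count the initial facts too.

12

[1] rule 5 [IF p35 THEN p4]. ⇒ new: p4.
[2] rule 8 [IF p4 and p19 THEN p1]. ⇒ new: p1.
[3] rule 1 [IF p1 THEN p22]. ⇒ new: p22.
[4] rule 3 [IF p22 and p19 THEN p16]. ⇒ new: p16.
[5] rule 4 [IF p16 THEN p21]; rule 7 [IF p16 and p19 THEN p6]. ⇒ new: p21, p6.
[6] rule 9 [IF p21 THEN p13]. ⇒ new: p13.
[7] rule 2 [IF p13 THEN p36]. ⇒ new: p36.
Closure: {p1, p13, p16, p19, p21, p22, p30, p34, p35, p36, p4, p6} — 12 facts.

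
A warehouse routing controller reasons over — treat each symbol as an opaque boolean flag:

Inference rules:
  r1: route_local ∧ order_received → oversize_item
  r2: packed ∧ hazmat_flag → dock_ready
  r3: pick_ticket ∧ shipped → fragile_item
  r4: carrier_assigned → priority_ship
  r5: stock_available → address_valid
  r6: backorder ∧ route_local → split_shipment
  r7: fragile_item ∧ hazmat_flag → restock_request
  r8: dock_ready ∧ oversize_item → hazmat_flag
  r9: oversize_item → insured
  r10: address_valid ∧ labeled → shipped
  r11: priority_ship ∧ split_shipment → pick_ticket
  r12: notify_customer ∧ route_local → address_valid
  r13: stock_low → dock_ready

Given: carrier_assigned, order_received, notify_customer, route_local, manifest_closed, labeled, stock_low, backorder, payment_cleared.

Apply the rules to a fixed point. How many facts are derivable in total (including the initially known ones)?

[1] r1 [route_local ∧ order_received → oversize_item]; r4 [carrier_assigned → priority_ship]; r6 [backorder ∧ route_local → split_shipment]; r12 [notify_customer ∧ route_local → address_valid]; r13 [stock_low → dock_ready]. ⇒ new: oversize_item, priority_ship, split_shipment, address_valid, dock_ready.
[2] r8 [dock_ready ∧ oversize_item → hazmat_flag]; r9 [oversize_item → insured]; r10 [address_valid ∧ labeled → shipped]; r11 [priority_ship ∧ split_shipment → pick_ticket]. ⇒ new: hazmat_flag, insured, shipped, pick_ticket.
[3] r3 [pick_ticket ∧ shipped → fragile_item]. ⇒ new: fragile_item.
[4] r7 [fragile_item ∧ hazmat_flag → restock_request]. ⇒ new: restock_request.
Closure: {address_valid, backorder, carrier_assigned, dock_ready, fragile_item, hazmat_flag, insured, labeled, manifest_closed, notify_customer, order_received, oversize_item, payment_cleared, pick_ticket, priority_ship, restock_request, route_local, shipped, split_shipment, stock_low} — 20 facts.

20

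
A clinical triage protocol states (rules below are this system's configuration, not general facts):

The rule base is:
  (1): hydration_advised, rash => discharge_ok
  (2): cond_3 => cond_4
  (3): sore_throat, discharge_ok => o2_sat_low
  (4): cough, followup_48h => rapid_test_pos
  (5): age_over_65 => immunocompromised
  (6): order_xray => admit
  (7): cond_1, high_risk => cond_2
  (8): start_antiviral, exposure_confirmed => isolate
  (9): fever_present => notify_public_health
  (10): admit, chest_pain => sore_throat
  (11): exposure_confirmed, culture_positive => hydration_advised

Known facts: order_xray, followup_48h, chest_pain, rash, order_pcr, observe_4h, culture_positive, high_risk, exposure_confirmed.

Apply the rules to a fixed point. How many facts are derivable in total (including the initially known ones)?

14

Round 1: (6) [order_xray => admit]; (11) [exposure_confirmed, culture_positive => hydration_advised]. New: admit, hydration_advised.
Round 2: (1) [hydration_advised, rash => discharge_ok]; (10) [admit, chest_pain => sore_throat]. New: discharge_ok, sore_throat.
Round 3: (3) [sore_throat, discharge_ok => o2_sat_low]. New: o2_sat_low.
Closure: {admit, chest_pain, culture_positive, discharge_ok, exposure_confirmed, followup_48h, high_risk, hydration_advised, o2_sat_low, observe_4h, order_pcr, order_xray, rash, sore_throat} — 14 facts.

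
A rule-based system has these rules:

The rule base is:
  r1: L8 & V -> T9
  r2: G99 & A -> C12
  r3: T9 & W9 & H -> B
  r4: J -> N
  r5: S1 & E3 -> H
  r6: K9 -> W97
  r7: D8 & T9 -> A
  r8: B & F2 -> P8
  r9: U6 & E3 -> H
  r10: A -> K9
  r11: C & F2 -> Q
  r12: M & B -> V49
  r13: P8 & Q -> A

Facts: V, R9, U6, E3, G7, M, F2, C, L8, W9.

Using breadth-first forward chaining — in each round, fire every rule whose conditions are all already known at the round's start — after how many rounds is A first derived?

[1] r1 [L8 & V -> T9]; r9 [U6 & E3 -> H]; r11 [C & F2 -> Q]. ⇒ new: T9, H, Q.
[2] r3 [T9 & W9 & H -> B]. ⇒ new: B.
[3] r8 [B & F2 -> P8]; r12 [M & B -> V49]. ⇒ new: P8, V49.
[4] r13 [P8 & Q -> A]. ⇒ new: A.
A first appears in round 4.

4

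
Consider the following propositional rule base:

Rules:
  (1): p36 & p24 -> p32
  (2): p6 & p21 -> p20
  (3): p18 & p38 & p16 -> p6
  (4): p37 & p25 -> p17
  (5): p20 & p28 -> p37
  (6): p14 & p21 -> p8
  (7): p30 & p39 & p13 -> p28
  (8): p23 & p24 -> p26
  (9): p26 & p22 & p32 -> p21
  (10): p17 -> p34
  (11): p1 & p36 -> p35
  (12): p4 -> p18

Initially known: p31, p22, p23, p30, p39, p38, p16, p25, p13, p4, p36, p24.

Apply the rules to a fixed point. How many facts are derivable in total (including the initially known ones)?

22

Round 1 fires (1), (7), (8), (12), giving p32, p28, p26, p18.
Round 2 fires (3), (9), giving p6, p21.
Round 3 fires (2), giving p20.
Round 4 fires (5), giving p37.
Round 5 fires (4), giving p17.
Round 6 fires (10), giving p34.
Closure: {p13, p16, p17, p18, p20, p21, p22, p23, p24, p25, p26, p28, p30, p31, p32, p34, p36, p37, p38, p39, p4, p6} — 22 facts.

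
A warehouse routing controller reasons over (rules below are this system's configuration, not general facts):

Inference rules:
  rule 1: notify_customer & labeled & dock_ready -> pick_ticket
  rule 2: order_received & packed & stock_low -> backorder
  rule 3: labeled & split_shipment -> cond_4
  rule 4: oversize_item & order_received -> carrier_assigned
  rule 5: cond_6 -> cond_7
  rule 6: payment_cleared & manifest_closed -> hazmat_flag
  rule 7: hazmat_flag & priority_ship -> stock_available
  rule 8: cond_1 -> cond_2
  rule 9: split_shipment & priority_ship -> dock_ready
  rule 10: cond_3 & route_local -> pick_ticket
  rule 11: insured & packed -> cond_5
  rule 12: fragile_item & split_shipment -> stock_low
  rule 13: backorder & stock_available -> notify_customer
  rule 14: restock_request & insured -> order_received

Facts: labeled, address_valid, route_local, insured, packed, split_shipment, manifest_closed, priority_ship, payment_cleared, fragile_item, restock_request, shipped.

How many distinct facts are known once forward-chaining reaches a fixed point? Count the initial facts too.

22

[1] rule 3 [labeled & split_shipment -> cond_4]; rule 6 [payment_cleared & manifest_closed -> hazmat_flag]; rule 9 [split_shipment & priority_ship -> dock_ready]; rule 11 [insured & packed -> cond_5]; rule 12 [fragile_item & split_shipment -> stock_low]; rule 14 [restock_request & insured -> order_received]. ⇒ new: cond_4, hazmat_flag, dock_ready, cond_5, stock_low, order_received.
[2] rule 2 [order_received & packed & stock_low -> backorder]; rule 7 [hazmat_flag & priority_ship -> stock_available]. ⇒ new: backorder, stock_available.
[3] rule 13 [backorder & stock_available -> notify_customer]. ⇒ new: notify_customer.
[4] rule 1 [notify_customer & labeled & dock_ready -> pick_ticket]. ⇒ new: pick_ticket.
Closure: {address_valid, backorder, cond_4, cond_5, dock_ready, fragile_item, hazmat_flag, insured, labeled, manifest_closed, notify_customer, order_received, packed, payment_cleared, pick_ticket, priority_ship, restock_request, route_local, shipped, split_shipment, stock_available, stock_low} — 22 facts.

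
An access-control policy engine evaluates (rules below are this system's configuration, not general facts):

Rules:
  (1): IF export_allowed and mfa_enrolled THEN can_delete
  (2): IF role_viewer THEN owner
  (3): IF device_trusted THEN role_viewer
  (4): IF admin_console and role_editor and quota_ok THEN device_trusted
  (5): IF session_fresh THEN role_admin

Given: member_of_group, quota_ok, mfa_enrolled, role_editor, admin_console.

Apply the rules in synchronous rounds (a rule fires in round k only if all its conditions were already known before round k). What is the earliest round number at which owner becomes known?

Round 1 — (4), derive device_trusted.
Round 2 — (3), derive role_viewer.
Round 3 — (2), derive owner.
owner first appears in round 3.

3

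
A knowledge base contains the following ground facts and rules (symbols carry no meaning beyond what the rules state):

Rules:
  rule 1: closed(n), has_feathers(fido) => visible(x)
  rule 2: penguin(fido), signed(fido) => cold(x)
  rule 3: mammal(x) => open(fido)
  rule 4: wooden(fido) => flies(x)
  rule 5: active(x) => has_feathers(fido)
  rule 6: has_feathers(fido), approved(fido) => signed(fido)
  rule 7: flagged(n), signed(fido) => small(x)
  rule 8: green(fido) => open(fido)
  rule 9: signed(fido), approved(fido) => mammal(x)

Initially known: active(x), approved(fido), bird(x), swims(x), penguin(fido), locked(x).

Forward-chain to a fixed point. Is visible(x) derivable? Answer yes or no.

no

Round 1 — rule 5, derive has_feathers(fido).
Round 2 — rule 6, derive signed(fido).
Round 3 — rule 2, rule 9, derive cold(x), mammal(x).
Round 4 — rule 3, derive open(fido).
Fixed point reached. visible(x) is concluded only by rule 1; rule 1 needs closed(n) (never derived).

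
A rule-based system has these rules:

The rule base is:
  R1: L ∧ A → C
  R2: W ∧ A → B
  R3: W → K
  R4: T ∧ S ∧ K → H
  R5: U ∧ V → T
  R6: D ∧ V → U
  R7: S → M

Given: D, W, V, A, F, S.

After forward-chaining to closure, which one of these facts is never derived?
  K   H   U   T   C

C

[1] R2 [W ∧ A → B]; R3 [W → K]; R6 [D ∧ V → U]; R7 [S → M]. ⇒ new: B, K, U, M.
[2] R5 [U ∧ V → T]. ⇒ new: T.
[3] R4 [T ∧ S ∧ K → H]. ⇒ new: H.
Derived: U (round 1), T (round 2), H (round 3), K (round 1). C never appears in any round.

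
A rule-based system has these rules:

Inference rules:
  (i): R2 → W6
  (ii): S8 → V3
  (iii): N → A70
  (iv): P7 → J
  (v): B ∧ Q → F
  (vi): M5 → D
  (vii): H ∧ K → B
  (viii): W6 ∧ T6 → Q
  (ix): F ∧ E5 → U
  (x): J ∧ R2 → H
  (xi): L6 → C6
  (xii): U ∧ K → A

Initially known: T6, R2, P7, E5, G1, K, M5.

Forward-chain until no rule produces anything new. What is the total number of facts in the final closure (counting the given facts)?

Round 1 fires (i), (iv), (vi), giving W6, J, D.
Round 2 fires (viii), (x), giving Q, H.
Round 3 fires (vii), giving B.
Round 4 fires (v), giving F.
Round 5 fires (ix), giving U.
Round 6 fires (xii), giving A.
Closure: {A, B, D, E5, F, G1, H, J, K, M5, P7, Q, R2, T6, U, W6} — 16 facts.

16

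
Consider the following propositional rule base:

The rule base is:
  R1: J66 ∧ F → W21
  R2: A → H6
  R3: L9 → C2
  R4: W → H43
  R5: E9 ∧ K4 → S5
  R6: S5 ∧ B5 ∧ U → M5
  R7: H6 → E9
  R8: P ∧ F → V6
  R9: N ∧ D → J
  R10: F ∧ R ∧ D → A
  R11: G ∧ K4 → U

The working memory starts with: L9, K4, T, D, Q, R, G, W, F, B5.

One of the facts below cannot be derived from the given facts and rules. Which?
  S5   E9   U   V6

V6

Round 1 fires R3, R4, R10, R11, giving C2, H43, A, U.
Round 2 fires R2, giving H6.
Round 3 fires R7, giving E9.
Round 4 fires R5, giving S5.
Round 5 fires R6, giving M5.
Derived: U (round 1), S5 (round 4), E9 (round 3). V6 never appears in any round.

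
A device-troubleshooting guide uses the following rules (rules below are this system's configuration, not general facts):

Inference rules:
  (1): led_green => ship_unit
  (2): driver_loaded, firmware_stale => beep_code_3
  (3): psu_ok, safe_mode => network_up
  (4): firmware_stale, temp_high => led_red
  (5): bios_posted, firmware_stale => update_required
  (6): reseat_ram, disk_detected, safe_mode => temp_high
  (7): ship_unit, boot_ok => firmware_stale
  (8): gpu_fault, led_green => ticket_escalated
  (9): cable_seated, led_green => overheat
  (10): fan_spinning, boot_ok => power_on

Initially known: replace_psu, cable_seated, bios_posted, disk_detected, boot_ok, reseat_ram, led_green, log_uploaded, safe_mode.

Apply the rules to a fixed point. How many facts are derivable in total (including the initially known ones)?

[1] (1) [led_green => ship_unit]; (6) [reseat_ram, disk_detected, safe_mode => temp_high]; (9) [cable_seated, led_green => overheat]. ⇒ new: ship_unit, temp_high, overheat.
[2] (7) [ship_unit, boot_ok => firmware_stale]. ⇒ new: firmware_stale.
[3] (4) [firmware_stale, temp_high => led_red]; (5) [bios_posted, firmware_stale => update_required]. ⇒ new: led_red, update_required.
Closure: {bios_posted, boot_ok, cable_seated, disk_detected, firmware_stale, led_green, led_red, log_uploaded, overheat, replace_psu, reseat_ram, safe_mode, ship_unit, temp_high, update_required} — 15 facts.

15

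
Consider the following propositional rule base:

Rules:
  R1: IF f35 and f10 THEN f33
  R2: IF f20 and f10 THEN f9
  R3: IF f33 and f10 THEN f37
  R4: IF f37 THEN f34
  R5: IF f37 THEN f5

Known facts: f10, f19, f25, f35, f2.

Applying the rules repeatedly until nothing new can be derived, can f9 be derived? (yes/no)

no

[1] R1 [IF f35 and f10 THEN f33]. ⇒ new: f33.
[2] R3 [IF f33 and f10 THEN f37]. ⇒ new: f37.
[3] R4 [IF f37 THEN f34]; R5 [IF f37 THEN f5]. ⇒ new: f34, f5.
Fixed point reached. f9 is concluded only by R2; R2 needs f20 (never derived).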